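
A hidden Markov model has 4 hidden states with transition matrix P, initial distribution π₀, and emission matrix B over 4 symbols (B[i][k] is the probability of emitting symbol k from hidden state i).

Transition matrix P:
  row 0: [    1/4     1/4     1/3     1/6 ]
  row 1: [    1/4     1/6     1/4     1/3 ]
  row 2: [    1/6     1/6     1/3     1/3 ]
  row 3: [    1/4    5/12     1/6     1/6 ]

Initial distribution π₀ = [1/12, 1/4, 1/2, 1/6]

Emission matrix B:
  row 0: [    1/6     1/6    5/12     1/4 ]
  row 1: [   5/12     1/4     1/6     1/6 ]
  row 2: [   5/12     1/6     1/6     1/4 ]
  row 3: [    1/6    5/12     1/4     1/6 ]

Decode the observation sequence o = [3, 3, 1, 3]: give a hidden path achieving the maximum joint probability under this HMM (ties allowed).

path = [2, 2, 3, 1]

t=0: δ = [2.083e-02, 4.167e-02, 1.250e-01, 2.778e-02]  (obs o_0=3)
t=1: δ = [5.208e-03, 3.472e-03, 1.042e-02, 6.944e-03]  ψ = [2, 2, 2, 2]  (obs o_1=3)
t=2: δ = [2.894e-04, 7.234e-04, 5.787e-04, 1.447e-03]  ψ = [2, 3, 2, 2]  (obs o_2=1)
t=3: δ = [9.042e-05, 1.005e-04, 6.028e-05, 4.019e-05]  ψ = [3, 3, 3, 1]  (obs o_3=3)
backtrack: best end state = 1; path = [2, 2, 3, 1]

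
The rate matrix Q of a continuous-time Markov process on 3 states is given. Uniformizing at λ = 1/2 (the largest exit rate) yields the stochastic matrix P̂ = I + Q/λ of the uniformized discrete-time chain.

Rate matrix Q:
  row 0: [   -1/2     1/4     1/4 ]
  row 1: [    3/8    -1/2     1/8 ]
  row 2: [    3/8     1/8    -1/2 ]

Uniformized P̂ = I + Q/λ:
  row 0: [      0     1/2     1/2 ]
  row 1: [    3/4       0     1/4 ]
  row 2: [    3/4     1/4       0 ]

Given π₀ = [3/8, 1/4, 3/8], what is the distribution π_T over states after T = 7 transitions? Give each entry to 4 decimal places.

t=0: π = [0.3750, 0.2500, 0.3750]
t=1: π = [0.4688, 0.2813, 0.2500]
t=2: π = [0.3984, 0.2969, 0.3047]
t=3: π = [0.4512, 0.2754, 0.2734]
t=4: π = [0.4116, 0.2939, 0.2944]
t=5: π = [0.4413, 0.2794, 0.2793]
t=6: π = [0.4190, 0.2905, 0.2905]
t=7: π = [0.4357, 0.2821, 0.2821]

π = [0.4357, 0.2821, 0.2821]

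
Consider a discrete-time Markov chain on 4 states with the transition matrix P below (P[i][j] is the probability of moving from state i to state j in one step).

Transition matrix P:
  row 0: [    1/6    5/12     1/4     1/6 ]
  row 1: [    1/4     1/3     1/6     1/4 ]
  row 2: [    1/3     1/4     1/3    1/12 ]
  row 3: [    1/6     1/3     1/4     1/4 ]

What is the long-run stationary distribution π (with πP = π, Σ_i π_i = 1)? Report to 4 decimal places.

Balance equations π_j = Σ_i π_i·P[i][j]:
  π_0 = 1/6·π_0 + 1/4·π_1 + 1/3·π_2 + 1/6·π_3
  π_1 = 5/12·π_0 + 1/3·π_1 + 1/4·π_2 + 1/3·π_3
  π_2 = 1/4·π_0 + 1/6·π_1 + 1/3·π_2 + 1/4·π_3
  normalize: π_0 + π_1 + π_2 + π_3 = 1
Solving the linear system gives exactly π = [367/1563, 520/1563, 379/1563, 99/521].

π = [0.2348, 0.3327, 0.2425, 0.1900]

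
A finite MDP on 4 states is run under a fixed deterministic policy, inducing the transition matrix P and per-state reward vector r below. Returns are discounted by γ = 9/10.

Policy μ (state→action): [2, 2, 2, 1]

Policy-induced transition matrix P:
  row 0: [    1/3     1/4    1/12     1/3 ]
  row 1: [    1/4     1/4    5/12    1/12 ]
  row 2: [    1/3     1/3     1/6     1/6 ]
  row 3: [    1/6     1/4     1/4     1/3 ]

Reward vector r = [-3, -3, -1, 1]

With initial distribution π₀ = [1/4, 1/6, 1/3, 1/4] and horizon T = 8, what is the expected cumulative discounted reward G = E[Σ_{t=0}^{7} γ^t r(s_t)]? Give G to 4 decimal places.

G = -8.9819

t=0: π = [0.2500, 0.1667, 0.3333, 0.2500], E[r] = -1.3333, γ^t·E[r] = -1.333333, running G = -1.333333
t=1: π = [0.2778, 0.2778, 0.2083, 0.2361], E[r] = -1.6389, γ^t·E[r] = -1.475000, running G = -2.808333
t=2: π = [0.2708, 0.2674, 0.2326, 0.2292], E[r] = -1.6181, γ^t·E[r] = -1.310625, running G = -4.118958
t=3: π = [0.2729, 0.2694, 0.2300, 0.2277], E[r] = -1.6291, γ^t·E[r] = -1.187578, running G = -5.306536
t=4: π = [0.2729, 0.2692, 0.2303, 0.2276], E[r] = -1.6289, γ^t·E[r] = -1.068725, running G = -6.375262
t=5: π = [0.2730, 0.2692, 0.2302, 0.2277], E[r] = -1.6290, γ^t·E[r] = -0.961888, running G = -7.337150
t=6: π = [0.2730, 0.2692, 0.2302, 0.2277], E[r] = -1.6289, γ^t·E[r] = -0.865682, running G = -8.202832
t=7: π = [0.2730, 0.2692, 0.2302, 0.2277], E[r] = -1.6289, γ^t·E[r] = -0.779113, running G = -8.981945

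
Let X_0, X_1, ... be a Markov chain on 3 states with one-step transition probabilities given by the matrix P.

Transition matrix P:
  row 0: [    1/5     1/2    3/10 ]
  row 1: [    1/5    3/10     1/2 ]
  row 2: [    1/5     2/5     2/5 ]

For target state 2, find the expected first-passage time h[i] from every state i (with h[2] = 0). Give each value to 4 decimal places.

First-step conditioning: h[2] = 0; for i ≠ 2, h[i] = 1 + Σ_k P[i][k]·h[k].
  h[0] = 1 + 1/5·h[0] + 1/2·h[1]
  h[1] = 1 + 1/5·h[0] + 3/10·h[1]
Solving the 2×2 linear system over states ≠ 2 gives exactly h = [60/23, 50/23, 0] (h[2] = 0 is the target).

h = [2.6087, 2.1739, 0.0000]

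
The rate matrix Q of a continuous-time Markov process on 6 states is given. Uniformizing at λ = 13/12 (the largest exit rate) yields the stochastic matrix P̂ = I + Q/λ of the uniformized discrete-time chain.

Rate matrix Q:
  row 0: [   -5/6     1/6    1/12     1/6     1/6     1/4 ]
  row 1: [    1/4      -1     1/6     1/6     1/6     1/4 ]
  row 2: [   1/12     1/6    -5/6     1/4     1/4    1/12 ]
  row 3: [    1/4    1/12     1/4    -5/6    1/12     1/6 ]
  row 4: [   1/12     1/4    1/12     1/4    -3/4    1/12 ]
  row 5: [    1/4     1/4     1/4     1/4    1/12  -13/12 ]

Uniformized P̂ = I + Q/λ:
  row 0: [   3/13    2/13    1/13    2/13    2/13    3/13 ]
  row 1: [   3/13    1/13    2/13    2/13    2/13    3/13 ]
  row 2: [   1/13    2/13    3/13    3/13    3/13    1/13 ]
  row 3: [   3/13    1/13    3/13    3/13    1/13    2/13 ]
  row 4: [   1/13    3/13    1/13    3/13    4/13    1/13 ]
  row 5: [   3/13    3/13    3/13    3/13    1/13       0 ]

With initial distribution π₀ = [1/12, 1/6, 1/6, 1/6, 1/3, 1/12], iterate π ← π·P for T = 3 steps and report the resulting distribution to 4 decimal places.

t=0: π = [0.0833, 0.1667, 0.1667, 0.1667, 0.3333, 0.0833]
t=1: π = [0.1538, 0.1603, 0.1538, 0.2115, 0.1987, 0.1218]
t=2: π = [0.1765, 0.1499, 0.1642, 0.2066, 0.1706, 0.1321]
t=3: π = [0.1793, 0.1497, 0.1658, 0.2057, 0.1667, 0.1329]

π = [0.1793, 0.1497, 0.1658, 0.2057, 0.1667, 0.1329]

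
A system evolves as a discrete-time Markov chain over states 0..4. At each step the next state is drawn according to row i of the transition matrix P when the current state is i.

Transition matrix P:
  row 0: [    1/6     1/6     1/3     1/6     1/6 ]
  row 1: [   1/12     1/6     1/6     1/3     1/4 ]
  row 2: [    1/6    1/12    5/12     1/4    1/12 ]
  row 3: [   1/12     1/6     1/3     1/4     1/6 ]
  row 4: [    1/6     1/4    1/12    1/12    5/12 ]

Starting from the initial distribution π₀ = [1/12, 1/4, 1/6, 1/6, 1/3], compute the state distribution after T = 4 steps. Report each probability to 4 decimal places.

π = [0.1351, 0.1622, 0.2744, 0.2164, 0.2119]

t=0: π = [0.0833, 0.2500, 0.1667, 0.1667, 0.3333]
t=1: π = [0.1319, 0.1806, 0.2222, 0.2083, 0.2569]
t=2: π = [0.1343, 0.1696, 0.2575, 0.2112, 0.2274]
t=3: π = [0.1349, 0.1642, 0.2697, 0.2150, 0.2162]
t=4: π = [0.1351, 0.1622, 0.2744, 0.2164, 0.2119]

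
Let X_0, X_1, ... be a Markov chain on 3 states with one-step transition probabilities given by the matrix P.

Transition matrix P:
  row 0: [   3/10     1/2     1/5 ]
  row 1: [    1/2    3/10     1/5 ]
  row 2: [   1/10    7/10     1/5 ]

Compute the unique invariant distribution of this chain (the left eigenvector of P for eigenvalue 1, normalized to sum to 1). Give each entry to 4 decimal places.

π = [0.3500, 0.4500, 0.2000]

Balance equations π_j = Σ_i π_i·P[i][j]:
  π_0 = 3/10·π_0 + 1/2·π_1 + 1/10·π_2
  π_1 = 1/2·π_0 + 3/10·π_1 + 7/10·π_2
  normalize: π_0 + π_1 + π_2 = 1
Solving the linear system gives exactly π = [7/20, 9/20, 1/5].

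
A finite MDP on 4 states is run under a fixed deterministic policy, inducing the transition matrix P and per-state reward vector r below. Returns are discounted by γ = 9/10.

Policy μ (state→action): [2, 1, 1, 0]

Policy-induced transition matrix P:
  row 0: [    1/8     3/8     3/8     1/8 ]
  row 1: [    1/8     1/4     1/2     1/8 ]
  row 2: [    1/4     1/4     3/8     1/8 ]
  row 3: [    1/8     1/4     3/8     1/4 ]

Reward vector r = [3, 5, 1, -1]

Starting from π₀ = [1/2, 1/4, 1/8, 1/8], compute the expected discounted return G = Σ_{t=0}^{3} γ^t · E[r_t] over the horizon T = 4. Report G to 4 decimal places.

t=0: π = [0.5000, 0.2500, 0.1250, 0.1250], E[r] = 2.7500, γ^t·E[r] = 2.750000, running G = 2.750000
t=1: π = [0.1406, 0.3125, 0.4063, 0.1406], E[r] = 2.2500, γ^t·E[r] = 2.025000, running G = 4.775000
t=2: π = [0.1758, 0.2676, 0.4141, 0.1426], E[r] = 2.1367, γ^t·E[r] = 1.730742, running G = 6.505742
t=3: π = [0.1768, 0.2720, 0.4084, 0.1428], E[r] = 2.1558, γ^t·E[r] = 1.571550, running G = 8.077292

G = 8.0773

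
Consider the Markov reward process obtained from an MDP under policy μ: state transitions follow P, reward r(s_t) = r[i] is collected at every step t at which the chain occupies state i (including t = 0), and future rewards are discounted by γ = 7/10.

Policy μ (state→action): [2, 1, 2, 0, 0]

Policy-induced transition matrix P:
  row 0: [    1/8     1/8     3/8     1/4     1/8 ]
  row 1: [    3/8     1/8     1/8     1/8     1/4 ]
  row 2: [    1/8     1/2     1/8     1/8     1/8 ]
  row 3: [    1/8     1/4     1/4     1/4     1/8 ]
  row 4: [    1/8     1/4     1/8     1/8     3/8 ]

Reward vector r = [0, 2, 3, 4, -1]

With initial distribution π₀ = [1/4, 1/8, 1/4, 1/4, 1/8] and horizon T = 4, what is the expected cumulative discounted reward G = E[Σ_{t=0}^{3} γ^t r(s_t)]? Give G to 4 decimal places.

G = 4.3914

t=0: π = [0.2500, 0.1250, 0.2500, 0.2500, 0.1250], E[r] = 1.8750, γ^t·E[r] = 1.875000, running G = 1.875000
t=1: π = [0.1563, 0.2656, 0.2188, 0.1875, 0.1719], E[r] = 1.7656, γ^t·E[r] = 1.235938, running G = 3.110938
t=2: π = [0.1914, 0.2520, 0.1875, 0.1680, 0.2012], E[r] = 1.5371, γ^t·E[r] = 0.753184, running G = 3.864121
t=3: π = [0.1880, 0.2415, 0.1938, 0.1699, 0.2068], E[r] = 1.5374, γ^t·E[r] = 0.527312, running G = 4.391433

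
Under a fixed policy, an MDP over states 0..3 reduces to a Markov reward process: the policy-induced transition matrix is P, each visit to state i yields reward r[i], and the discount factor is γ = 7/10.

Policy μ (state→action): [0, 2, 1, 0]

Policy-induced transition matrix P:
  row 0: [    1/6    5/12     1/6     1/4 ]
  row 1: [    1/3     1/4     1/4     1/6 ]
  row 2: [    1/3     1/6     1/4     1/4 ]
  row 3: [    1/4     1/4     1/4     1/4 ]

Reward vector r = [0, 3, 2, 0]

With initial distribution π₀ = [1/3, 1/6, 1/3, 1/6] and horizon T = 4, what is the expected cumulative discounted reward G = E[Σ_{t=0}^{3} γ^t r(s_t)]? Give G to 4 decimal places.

G = 3.1295

t=0: π = [0.3333, 0.1667, 0.3333, 0.1667], E[r] = 1.1667, γ^t·E[r] = 1.166667, running G = 1.166667
t=1: π = [0.2639, 0.2778, 0.2222, 0.2361], E[r] = 1.2778, γ^t·E[r] = 0.894444, running G = 2.061111
t=2: π = [0.2697, 0.2755, 0.2280, 0.2269], E[r] = 1.2824, γ^t·E[r] = 0.628380, running G = 2.689491
t=3: π = [0.2695, 0.2759, 0.2275, 0.2270], E[r] = 1.2829, γ^t·E[r] = 0.440031, running G = 3.129522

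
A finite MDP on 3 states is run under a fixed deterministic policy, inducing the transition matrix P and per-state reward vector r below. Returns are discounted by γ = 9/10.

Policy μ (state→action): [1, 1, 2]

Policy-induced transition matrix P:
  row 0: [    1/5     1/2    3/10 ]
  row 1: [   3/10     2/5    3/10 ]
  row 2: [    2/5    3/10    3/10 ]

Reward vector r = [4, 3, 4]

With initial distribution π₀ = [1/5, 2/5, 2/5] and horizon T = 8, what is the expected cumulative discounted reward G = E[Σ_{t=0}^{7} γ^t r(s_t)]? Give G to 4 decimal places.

t=0: π = [0.2000, 0.4000, 0.4000], E[r] = 3.6000, γ^t·E[r] = 3.600000, running G = 3.600000
t=1: π = [0.3200, 0.3800, 0.3000], E[r] = 3.6200, γ^t·E[r] = 3.258000, running G = 6.858000
t=2: π = [0.2980, 0.4020, 0.3000], E[r] = 3.5980, γ^t·E[r] = 2.914380, running G = 9.772380
t=3: π = [0.3002, 0.3998, 0.3000], E[r] = 3.6002, γ^t·E[r] = 2.624546, running G = 12.396926
t=4: π = [0.3000, 0.4000, 0.3000], E[r] = 3.6000, γ^t·E[r] = 2.361947, running G = 14.758873
t=5: π = [0.3000, 0.4000, 0.3000], E[r] = 3.6000, γ^t·E[r] = 2.125765, running G = 16.884638
t=6: π = [0.3000, 0.4000, 0.3000], E[r] = 3.6000, γ^t·E[r] = 1.913187, running G = 18.797825
t=7: π = [0.3000, 0.4000, 0.3000], E[r] = 3.6000, γ^t·E[r] = 1.721869, running G = 20.519694

G = 20.5197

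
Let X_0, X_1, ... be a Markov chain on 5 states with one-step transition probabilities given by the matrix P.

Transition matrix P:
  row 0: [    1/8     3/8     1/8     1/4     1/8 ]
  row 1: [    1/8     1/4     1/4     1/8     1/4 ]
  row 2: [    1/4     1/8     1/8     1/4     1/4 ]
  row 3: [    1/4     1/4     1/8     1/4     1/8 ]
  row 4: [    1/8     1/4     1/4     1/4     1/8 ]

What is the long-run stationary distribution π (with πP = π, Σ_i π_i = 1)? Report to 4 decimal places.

Balance equations π_j = Σ_i π_i·P[i][j]:
  π_0 = 1/8·π_0 + 1/8·π_1 + 1/4·π_2 + 1/4·π_3 + 1/8·π_4
  π_1 = 3/8·π_0 + 1/4·π_1 + 1/8·π_2 + 1/4·π_3 + 1/4·π_4
  π_2 = 1/8·π_0 + 1/4·π_1 + 1/8·π_2 + 1/8·π_3 + 1/4·π_4
  π_3 = 1/4·π_0 + 1/8·π_1 + 1/4·π_2 + 1/4·π_3 + 1/4·π_4
  normalize: π_0 + π_1 + π_2 + π_3 + π_4 = 1
Solving the linear system gives exactly π = [91/521, 130/521, 93/521, 114/521, 93/521].

π = [0.1747, 0.2495, 0.1785, 0.2188, 0.1785]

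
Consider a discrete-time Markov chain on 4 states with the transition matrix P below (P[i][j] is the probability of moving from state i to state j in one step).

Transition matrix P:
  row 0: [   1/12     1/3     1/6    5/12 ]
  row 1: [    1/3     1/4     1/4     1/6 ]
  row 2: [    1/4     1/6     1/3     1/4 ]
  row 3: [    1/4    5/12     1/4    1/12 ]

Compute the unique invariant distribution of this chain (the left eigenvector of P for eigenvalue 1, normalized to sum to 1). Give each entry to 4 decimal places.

π = [0.2348, 0.2865, 0.2514, 0.2274]

Balance equations π_j = Σ_i π_i·P[i][j]:
  π_0 = 1/12·π_0 + 1/3·π_1 + 1/4·π_2 + 1/4·π_3
  π_1 = 1/3·π_0 + 1/4·π_1 + 1/6·π_2 + 5/12·π_3
  π_2 = 1/6·π_0 + 1/4·π_1 + 1/3·π_2 + 1/4·π_3
  normalize: π_0 + π_1 + π_2 + π_3 = 1
Solving the linear system gives exactly π = [127/541, 155/541, 136/541, 123/541].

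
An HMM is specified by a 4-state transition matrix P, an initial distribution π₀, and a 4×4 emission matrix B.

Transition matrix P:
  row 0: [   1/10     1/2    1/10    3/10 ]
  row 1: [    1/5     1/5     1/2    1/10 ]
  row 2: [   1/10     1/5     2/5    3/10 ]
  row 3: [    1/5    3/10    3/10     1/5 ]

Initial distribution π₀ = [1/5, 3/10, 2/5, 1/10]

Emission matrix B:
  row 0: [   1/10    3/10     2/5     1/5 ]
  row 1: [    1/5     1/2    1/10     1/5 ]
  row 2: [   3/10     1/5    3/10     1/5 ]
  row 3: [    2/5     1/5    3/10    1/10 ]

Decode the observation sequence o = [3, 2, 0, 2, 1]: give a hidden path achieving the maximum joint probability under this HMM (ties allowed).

path = [2, 2, 3, 0, 1]

t=0: δ = [4.000e-02, 6.000e-02, 8.000e-02, 1.000e-02]  (obs o_0=3)
t=1: δ = [4.800e-03, 2.000e-03, 9.600e-03, 7.200e-03]  ψ = [1, 0, 2, 2]  (obs o_1=2)
t=2: δ = [1.440e-04, 4.800e-04, 1.152e-03, 1.152e-03]  ψ = [3, 0, 2, 2]  (obs o_2=0)
t=3: δ = [9.216e-05, 3.456e-05, 1.382e-04, 1.037e-04]  ψ = [3, 3, 2, 2]  (obs o_3=2)
t=4: δ = [6.221e-06, 2.304e-05, 1.106e-05, 8.294e-06]  ψ = [3, 0, 2, 2]  (obs o_4=1)
backtrack: best end state = 1; path = [2, 2, 3, 0, 1]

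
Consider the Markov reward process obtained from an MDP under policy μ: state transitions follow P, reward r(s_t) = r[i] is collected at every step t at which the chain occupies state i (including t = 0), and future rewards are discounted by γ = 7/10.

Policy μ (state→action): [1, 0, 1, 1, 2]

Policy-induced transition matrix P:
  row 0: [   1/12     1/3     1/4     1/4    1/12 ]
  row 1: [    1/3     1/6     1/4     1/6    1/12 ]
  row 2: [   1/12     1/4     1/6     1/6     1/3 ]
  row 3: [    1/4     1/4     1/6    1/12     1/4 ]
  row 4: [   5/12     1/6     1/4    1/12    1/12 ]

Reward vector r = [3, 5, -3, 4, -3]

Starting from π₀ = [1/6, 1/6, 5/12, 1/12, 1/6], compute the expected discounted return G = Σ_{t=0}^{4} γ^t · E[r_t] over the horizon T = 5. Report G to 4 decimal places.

G = 2.1652

t=0: π = [0.1667, 0.1667, 0.4167, 0.0833, 0.1667], E[r] = -0.0833, γ^t·E[r] = -0.083333, running G = -0.083333
t=1: π = [0.1944, 0.2361, 0.2083, 0.1597, 0.2014], E[r] = 1.1736, γ^t·E[r] = 0.821528, running G = 0.738194
t=2: π = [0.2361, 0.2297, 0.2193, 0.1528, 0.1620], E[r] = 1.3241, γ^t·E[r] = 0.648796, running G = 1.386991
t=3: π = [0.2202, 0.2370, 0.2190, 0.1601, 0.1636], E[r] = 1.3384, γ^t·E[r] = 0.459087, running G = 1.846077
t=4: π = [0.2238, 0.2350, 0.2184, 0.1580, 0.1648], E[r] = 1.3289, γ^t·E[r] = 0.319076, running G = 2.165153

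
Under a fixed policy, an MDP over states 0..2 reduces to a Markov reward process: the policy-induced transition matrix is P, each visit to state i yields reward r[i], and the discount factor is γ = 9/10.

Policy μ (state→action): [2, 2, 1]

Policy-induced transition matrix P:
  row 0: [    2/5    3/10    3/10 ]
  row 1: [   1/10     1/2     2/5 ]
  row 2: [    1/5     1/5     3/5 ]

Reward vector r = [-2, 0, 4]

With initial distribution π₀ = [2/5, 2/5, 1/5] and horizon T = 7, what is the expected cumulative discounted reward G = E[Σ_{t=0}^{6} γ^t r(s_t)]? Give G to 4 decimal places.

t=0: π = [0.4000, 0.4000, 0.2000], E[r] = 0.0000, γ^t·E[r] = 0.000000, running G = 0.000000
t=1: π = [0.2400, 0.3600, 0.4000], E[r] = 1.1200, γ^t·E[r] = 1.008000, running G = 1.008000
t=2: π = [0.2120, 0.3320, 0.4560], E[r] = 1.4000, γ^t·E[r] = 1.134000, running G = 2.142000
t=3: π = [0.2092, 0.3208, 0.4700], E[r] = 1.4616, γ^t·E[r] = 1.065506, running G = 3.207506
t=4: π = [0.2098, 0.3172, 0.4731], E[r] = 1.4728, γ^t·E[r] = 0.966304, running G = 4.173810
t=5: π = [0.2102, 0.3161, 0.4736], E[r] = 1.4741, γ^t·E[r] = 0.870434, running G = 5.044245
t=6: π = [0.2104, 0.3159, 0.4737], E[r] = 1.4739, γ^t·E[r] = 0.783316, running G = 5.827561

G = 5.8276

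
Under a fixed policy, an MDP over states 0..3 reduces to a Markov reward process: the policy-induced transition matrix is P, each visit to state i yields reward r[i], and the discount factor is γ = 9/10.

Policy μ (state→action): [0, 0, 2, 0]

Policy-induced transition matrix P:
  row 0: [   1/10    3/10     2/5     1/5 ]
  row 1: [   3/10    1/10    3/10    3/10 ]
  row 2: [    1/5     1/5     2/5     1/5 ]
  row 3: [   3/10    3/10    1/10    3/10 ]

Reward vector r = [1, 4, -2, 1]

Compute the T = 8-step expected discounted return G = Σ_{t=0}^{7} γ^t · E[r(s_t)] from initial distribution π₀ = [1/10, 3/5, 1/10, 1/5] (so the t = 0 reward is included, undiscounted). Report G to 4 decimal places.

G = 6.0434

t=0: π = [0.1000, 0.6000, 0.1000, 0.2000], E[r] = 2.5000, γ^t·E[r] = 2.500000, running G = 2.500000
t=1: π = [0.2700, 0.1700, 0.2800, 0.2800], E[r] = 0.6700, γ^t·E[r] = 0.603000, running G = 3.103000
t=2: π = [0.2180, 0.2380, 0.2990, 0.2450], E[r] = 0.8170, γ^t·E[r] = 0.661770, running G = 3.764770
t=3: π = [0.2265, 0.2225, 0.3027, 0.2483], E[r] = 0.7594, γ^t·E[r] = 0.553603, running G = 4.318373
t=4: π = [0.2244, 0.2252, 0.3033, 0.2471], E[r] = 0.7659, γ^t·E[r] = 0.502514, running G = 4.820886
t=5: π = [0.2248, 0.2246, 0.3034, 0.2472], E[r] = 0.7638, γ^t·E[r] = 0.451031, running G = 5.271917
t=6: π = [0.2247, 0.2247, 0.3034, 0.2472], E[r] = 0.7641, γ^t·E[r] = 0.406081, running G = 5.677998
t=7: π = [0.2247, 0.2247, 0.3034, 0.2472], E[r] = 0.7640, γ^t·E[r] = 0.365436, running G = 6.043434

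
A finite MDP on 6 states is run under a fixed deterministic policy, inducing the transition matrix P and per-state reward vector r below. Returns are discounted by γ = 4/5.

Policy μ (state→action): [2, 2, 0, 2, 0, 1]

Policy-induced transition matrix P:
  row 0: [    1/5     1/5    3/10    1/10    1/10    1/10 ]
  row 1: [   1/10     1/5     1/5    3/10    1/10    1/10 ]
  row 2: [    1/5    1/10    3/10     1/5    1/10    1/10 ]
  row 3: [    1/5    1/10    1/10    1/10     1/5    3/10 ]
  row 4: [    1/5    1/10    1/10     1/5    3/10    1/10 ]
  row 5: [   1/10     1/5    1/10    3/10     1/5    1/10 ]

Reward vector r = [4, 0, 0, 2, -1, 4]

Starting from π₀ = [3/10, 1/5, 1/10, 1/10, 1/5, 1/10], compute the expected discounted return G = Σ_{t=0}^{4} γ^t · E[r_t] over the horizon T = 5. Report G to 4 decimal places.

G = 4.9830

t=0: π = [0.3000, 0.2000, 0.1000, 0.1000, 0.2000, 0.1000], E[r] = 1.6000, γ^t·E[r] = 1.600000, running G = 1.600000
t=1: π = [0.1700, 0.1600, 0.2000, 0.1900, 0.1600, 0.1200], E[r] = 1.3800, γ^t·E[r] = 1.104000, running G = 2.704000
t=2: π = [0.1720, 0.1450, 0.1900, 0.1920, 0.1630, 0.1380], E[r] = 1.4610, γ^t·E[r] = 0.935040, running G = 3.639040
t=3: π = [0.1717, 0.1455, 0.1869, 0.1919, 0.1656, 0.1384], E[r] = 1.4586, γ^t·E[r] = 0.746803, running G = 4.385843
t=4: π = [0.1716, 0.1456, 0.1863, 0.1920, 0.1662, 0.1384], E[r] = 1.4579, γ^t·E[r] = 0.597144, running G = 4.982987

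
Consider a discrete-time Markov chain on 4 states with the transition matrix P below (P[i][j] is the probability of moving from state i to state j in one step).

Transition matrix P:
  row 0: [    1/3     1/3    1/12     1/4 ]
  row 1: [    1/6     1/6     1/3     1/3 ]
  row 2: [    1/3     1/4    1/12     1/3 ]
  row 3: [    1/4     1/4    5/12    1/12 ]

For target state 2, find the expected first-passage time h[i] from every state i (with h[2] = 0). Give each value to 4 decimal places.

h = [4.3778, 3.3556, 0.0000, 3.2000]

First-step conditioning: h[2] = 0; for i ≠ 2, h[i] = 1 + Σ_k P[i][k]·h[k].
  h[0] = 1 + 1/3·h[0] + 1/3·h[1] + 1/4·h[3]
  h[1] = 1 + 1/6·h[0] + 1/6·h[1] + 1/3·h[3]
  h[3] = 1 + 1/4·h[0] + 1/4·h[1] + 1/12·h[3]
Solving the 3×3 linear system over states ≠ 2 gives exactly h = [197/45, 151/45, 0, 16/5] (h[2] = 0 is the target).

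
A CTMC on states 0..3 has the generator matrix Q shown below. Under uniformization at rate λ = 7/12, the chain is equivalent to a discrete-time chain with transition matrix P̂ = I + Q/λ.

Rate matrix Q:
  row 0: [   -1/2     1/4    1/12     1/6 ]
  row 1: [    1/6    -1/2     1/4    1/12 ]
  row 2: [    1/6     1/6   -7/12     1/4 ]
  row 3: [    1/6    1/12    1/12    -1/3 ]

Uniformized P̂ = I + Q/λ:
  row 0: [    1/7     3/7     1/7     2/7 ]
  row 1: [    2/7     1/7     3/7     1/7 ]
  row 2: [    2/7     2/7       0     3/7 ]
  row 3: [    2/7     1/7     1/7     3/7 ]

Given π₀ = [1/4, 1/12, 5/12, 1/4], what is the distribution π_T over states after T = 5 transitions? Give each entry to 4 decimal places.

t=0: π = [0.2500, 0.0833, 0.4167, 0.2500]
t=1: π = [0.2500, 0.2738, 0.1071, 0.3690]
t=2: π = [0.2500, 0.2296, 0.2058, 0.3146]
t=3: π = [0.2500, 0.2437, 0.1791, 0.3273]
t=4: π = [0.2500, 0.2399, 0.1869, 0.3232]
t=5: π = [0.2500, 0.2410, 0.1847, 0.3243]

π = [0.2500, 0.2410, 0.1847, 0.3243]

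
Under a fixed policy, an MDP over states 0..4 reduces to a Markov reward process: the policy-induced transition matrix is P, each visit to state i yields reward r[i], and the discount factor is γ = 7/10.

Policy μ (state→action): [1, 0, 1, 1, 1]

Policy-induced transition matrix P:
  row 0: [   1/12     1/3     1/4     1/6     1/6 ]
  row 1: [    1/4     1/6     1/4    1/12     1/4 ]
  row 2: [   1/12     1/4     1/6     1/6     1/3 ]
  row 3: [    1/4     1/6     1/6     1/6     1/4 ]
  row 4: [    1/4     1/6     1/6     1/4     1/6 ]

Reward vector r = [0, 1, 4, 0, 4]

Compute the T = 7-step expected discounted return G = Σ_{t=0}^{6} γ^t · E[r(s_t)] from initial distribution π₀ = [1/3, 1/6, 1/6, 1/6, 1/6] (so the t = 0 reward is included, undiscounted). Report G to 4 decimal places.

G = 5.5141

t=0: π = [0.3333, 0.1667, 0.1667, 0.1667, 0.1667], E[r] = 1.5000, γ^t·E[r] = 1.500000, running G = 1.500000
t=1: π = [0.1667, 0.2361, 0.2083, 0.1667, 0.2222], E[r] = 1.9583, γ^t·E[r] = 1.370833, running G = 2.870833
t=2: π = [0.1875, 0.2118, 0.2002, 0.1655, 0.2350], E[r] = 1.9525, γ^t·E[r] = 0.956748, running G = 3.827581
t=3: π = [0.1854, 0.2146, 0.1999, 0.1686, 0.2315], E[r] = 1.9403, γ^t·E[r] = 0.665522, running G = 4.493103
t=4: π = [0.1858, 0.2142, 0.2000, 0.1681, 0.2319], E[r] = 1.9419, γ^t·E[r] = 0.466253, running G = 4.959356
t=5: π = [0.1857, 0.2143, 0.2000, 0.1681, 0.2319], E[r] = 1.9417, γ^t·E[r] = 0.326347, running G = 5.285703
t=6: π = [0.1857, 0.2143, 0.2000, 0.1681, 0.2319], E[r] = 1.9418, γ^t·E[r] = 0.228447, running G = 5.514149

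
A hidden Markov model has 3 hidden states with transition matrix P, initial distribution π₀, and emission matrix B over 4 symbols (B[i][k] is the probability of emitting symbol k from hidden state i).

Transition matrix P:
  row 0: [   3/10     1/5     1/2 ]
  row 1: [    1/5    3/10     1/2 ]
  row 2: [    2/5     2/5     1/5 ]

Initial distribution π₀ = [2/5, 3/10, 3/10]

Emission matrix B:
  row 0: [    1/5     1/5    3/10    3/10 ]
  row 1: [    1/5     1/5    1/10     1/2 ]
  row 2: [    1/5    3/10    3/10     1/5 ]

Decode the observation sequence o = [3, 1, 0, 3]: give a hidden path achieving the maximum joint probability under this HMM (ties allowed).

t=0: δ = [1.200e-01, 1.500e-01, 6.000e-02]  (obs o_0=3)
t=1: δ = [7.200e-03, 9.000e-03, 2.250e-02]  ψ = [0, 1, 1]  (obs o_1=1)
t=2: δ = [1.800e-03, 1.800e-03, 9.000e-04]  ψ = [2, 2, 1]  (obs o_2=0)
t=3: δ = [1.620e-04, 2.700e-04, 1.800e-04]  ψ = [0, 1, 0]  (obs o_3=3)
backtrack: best end state = 1; path = [1, 2, 1, 1]

path = [1, 2, 1, 1]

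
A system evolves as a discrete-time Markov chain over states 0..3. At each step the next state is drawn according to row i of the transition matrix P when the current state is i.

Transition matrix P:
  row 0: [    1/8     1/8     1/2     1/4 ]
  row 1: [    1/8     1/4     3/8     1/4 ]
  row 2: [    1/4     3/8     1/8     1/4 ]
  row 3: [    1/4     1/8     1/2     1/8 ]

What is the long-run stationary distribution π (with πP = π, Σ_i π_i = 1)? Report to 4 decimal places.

Balance equations π_j = Σ_i π_i·P[i][j]:
  π_0 = 1/8·π_0 + 1/8·π_1 + 1/4·π_2 + 1/4·π_3
  π_1 = 1/8·π_0 + 1/4·π_1 + 3/8·π_2 + 1/8·π_3
  π_2 = 1/2·π_0 + 3/8·π_1 + 1/8·π_2 + 1/2·π_3
  normalize: π_0 + π_1 + π_2 + π_3 = 1
Solving the linear system gives exactly π = [139/711, 19/79, 27/79, 2/9].

π = [0.1955, 0.2405, 0.3418, 0.2222]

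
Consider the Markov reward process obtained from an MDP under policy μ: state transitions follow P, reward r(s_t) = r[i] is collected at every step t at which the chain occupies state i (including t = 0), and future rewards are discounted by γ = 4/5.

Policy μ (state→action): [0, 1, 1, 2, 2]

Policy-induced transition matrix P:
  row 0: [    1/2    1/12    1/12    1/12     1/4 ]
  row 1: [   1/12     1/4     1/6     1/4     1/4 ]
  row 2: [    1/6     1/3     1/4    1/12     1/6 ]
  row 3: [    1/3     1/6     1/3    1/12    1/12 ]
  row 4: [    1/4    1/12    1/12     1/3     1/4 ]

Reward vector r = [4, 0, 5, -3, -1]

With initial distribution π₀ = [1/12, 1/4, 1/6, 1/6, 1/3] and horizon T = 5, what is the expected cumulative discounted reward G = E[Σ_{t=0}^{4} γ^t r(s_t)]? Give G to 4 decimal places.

G = 3.1447

t=0: π = [0.0833, 0.2500, 0.1667, 0.1667, 0.3333], E[r] = 0.3333, γ^t·E[r] = 0.333333, running G = 0.333333
t=1: π = [0.2292, 0.1806, 0.1736, 0.2083, 0.2083], E[r] = 0.9514, γ^t·E[r] = 0.761111, running G = 1.094444
t=2: π = [0.2801, 0.1742, 0.1794, 0.1655, 0.2008], E[r] = 1.3200, γ^t·E[r] = 0.844815, running G = 1.939259
t=3: π = [0.2898, 0.1710, 0.1691, 0.1626, 0.2075], E[r] = 1.3098, γ^t·E[r] = 0.670617, running G = 2.609877
t=4: π = [0.2934, 0.1677, 0.1664, 0.1637, 0.2088], E[r] = 1.3058, γ^t·E[r] = 0.534854, running G = 3.144731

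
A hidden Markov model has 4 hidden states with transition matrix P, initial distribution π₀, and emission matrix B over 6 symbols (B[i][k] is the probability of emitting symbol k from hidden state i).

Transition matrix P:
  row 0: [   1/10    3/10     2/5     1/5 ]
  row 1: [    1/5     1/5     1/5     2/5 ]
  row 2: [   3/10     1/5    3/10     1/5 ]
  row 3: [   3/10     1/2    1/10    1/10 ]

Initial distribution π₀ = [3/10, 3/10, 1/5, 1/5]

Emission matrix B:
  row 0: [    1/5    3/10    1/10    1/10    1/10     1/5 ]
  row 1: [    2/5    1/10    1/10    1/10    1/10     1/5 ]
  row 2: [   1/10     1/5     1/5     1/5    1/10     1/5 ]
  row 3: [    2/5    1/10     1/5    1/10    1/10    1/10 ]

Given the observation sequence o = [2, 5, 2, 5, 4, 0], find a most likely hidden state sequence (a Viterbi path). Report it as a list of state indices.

path = [3, 1, 3, 1, 3, 1]

t=0: δ = [3.000e-02, 3.000e-02, 4.000e-02, 4.000e-02]  (obs o_0=2)
t=1: δ = [2.400e-03, 4.000e-03, 2.400e-03, 1.200e-03]  ψ = [2, 3, 0, 1]  (obs o_1=5)
t=2: δ = [8.000e-05, 8.000e-05, 1.920e-04, 3.200e-04]  ψ = [1, 1, 0, 1]  (obs o_2=2)
t=3: δ = [1.920e-05, 3.200e-05, 1.152e-05, 3.840e-06]  ψ = [3, 3, 2, 2]  (obs o_3=5)
t=4: δ = [6.400e-07, 6.400e-07, 7.680e-07, 1.280e-06]  ψ = [1, 1, 0, 1]  (obs o_4=4)
t=5: δ = [7.680e-08, 2.560e-07, 2.560e-08, 1.024e-07]  ψ = [3, 3, 0, 1]  (obs o_5=0)
backtrack: best end state = 1; path = [3, 1, 3, 1, 3, 1]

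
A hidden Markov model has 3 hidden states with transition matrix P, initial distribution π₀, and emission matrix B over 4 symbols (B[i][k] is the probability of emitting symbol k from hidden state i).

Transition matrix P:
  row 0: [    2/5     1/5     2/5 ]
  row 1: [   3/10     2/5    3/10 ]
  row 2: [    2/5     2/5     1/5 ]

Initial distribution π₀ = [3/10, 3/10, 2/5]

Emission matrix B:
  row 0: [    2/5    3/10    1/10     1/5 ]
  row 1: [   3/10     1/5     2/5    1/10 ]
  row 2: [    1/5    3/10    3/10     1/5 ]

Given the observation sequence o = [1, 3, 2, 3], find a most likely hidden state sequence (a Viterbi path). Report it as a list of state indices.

path = [2, 0, 2, 0]

t=0: δ = [9.000e-02, 6.000e-02, 1.200e-01]  (obs o_0=1)
t=1: δ = [9.600e-03, 4.800e-03, 7.200e-03]  ψ = [2, 2, 0]  (obs o_1=3)
t=2: δ = [3.840e-04, 1.152e-03, 1.152e-03]  ψ = [0, 2, 0]  (obs o_2=2)
t=3: δ = [9.216e-05, 4.608e-05, 6.912e-05]  ψ = [2, 1, 1]  (obs o_3=3)
backtrack: best end state = 0; path = [2, 0, 2, 0]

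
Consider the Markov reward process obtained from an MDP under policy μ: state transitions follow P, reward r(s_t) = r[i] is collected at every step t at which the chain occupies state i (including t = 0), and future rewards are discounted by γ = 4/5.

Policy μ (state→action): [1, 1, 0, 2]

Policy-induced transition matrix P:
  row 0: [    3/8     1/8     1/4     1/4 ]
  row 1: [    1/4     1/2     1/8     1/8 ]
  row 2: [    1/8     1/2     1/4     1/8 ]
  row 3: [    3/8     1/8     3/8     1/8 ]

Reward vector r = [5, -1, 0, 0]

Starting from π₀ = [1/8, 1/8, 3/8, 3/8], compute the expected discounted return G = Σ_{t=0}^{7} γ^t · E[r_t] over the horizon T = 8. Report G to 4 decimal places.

t=0: π = [0.1250, 0.1250, 0.3750, 0.3750], E[r] = 0.5000, γ^t·E[r] = 0.500000, running G = 0.500000
t=1: π = [0.2656, 0.3125, 0.2813, 0.1406], E[r] = 1.0156, γ^t·E[r] = 0.812500, running G = 1.312500
t=2: π = [0.2656, 0.3477, 0.2285, 0.1582], E[r] = 0.9805, γ^t·E[r] = 0.627500, running G = 1.940000
t=3: π = [0.2744, 0.3411, 0.2263, 0.1582], E[r] = 1.0310, γ^t·E[r] = 0.527875, running G = 2.467875
t=4: π = [0.2758, 0.3378, 0.2271, 0.1593], E[r] = 1.0412, γ^t·E[r] = 0.426463, running G = 2.894338
t=5: π = [0.2760, 0.3368, 0.2277, 0.1595], E[r] = 1.0431, γ^t·E[r] = 0.341811, running G = 3.236149
t=6: π = [0.2760, 0.3367, 0.2278, 0.1595], E[r] = 1.0432, γ^t·E[r] = 0.273458, running G = 3.509607
t=7: π = [0.2760, 0.3367, 0.2278, 0.1595], E[r] = 1.0431, γ^t·E[r] = 0.218749, running G = 3.728356

G = 3.7284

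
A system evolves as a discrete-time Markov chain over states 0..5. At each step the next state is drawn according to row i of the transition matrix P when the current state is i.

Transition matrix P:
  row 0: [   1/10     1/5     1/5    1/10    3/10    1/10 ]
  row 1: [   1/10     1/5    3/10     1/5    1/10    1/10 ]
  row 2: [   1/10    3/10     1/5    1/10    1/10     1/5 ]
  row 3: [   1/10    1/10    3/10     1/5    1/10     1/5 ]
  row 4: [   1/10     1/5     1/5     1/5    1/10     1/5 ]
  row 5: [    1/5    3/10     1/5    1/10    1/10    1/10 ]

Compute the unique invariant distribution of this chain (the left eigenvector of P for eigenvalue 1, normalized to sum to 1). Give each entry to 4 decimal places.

π = [0.1151, 0.2239, 0.2374, 0.1497, 0.1230, 0.1510]

Balance equations π_j = Σ_i π_i·P[i][j]:
  π_0 = 1/10·π_0 + 1/10·π_1 + 1/10·π_2 + 1/10·π_3 + 1/10·π_4 + 1/5·π_5
  π_1 = 1/5·π_0 + 1/5·π_1 + 3/10·π_2 + 1/10·π_3 + 1/5·π_4 + 3/10·π_5
  π_2 = 1/5·π_0 + 3/10·π_1 + 1/5·π_2 + 3/10·π_3 + 1/5·π_4 + 1/5·π_5
  π_3 = 1/10·π_0 + 1/5·π_1 + 1/10·π_2 + 1/5·π_3 + 1/5·π_4 + 1/10·π_5
  π_4 = 3/10·π_0 + 1/10·π_1 + 1/10·π_2 + 1/10·π_3 + 1/10·π_4 + 1/10·π_5
  normalize: π_0 + π_1 + π_2 + π_3 + π_4 + π_5 = 1
Solving the linear system gives exactly π = [12891/111998, 25073/111998, 26583/111998, 16761/111998, 6889/55999, 8456/55999].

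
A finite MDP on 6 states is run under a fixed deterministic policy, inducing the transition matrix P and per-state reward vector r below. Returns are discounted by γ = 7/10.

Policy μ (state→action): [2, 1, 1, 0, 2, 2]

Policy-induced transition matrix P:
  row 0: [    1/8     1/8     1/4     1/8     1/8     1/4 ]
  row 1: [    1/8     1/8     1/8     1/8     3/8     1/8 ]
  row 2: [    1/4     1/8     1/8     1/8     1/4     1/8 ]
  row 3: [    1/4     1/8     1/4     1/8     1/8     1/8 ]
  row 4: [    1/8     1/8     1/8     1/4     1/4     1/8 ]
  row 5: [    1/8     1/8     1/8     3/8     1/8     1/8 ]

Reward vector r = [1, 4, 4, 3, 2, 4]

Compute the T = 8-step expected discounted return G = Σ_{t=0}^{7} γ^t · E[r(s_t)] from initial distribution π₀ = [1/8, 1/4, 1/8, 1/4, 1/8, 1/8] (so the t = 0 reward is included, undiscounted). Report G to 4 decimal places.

t=0: π = [0.1250, 0.2500, 0.1250, 0.2500, 0.1250, 0.1250], E[r] = 3.1250, γ^t·E[r] = 3.125000, running G = 3.125000
t=1: π = [0.1719, 0.1250, 0.1719, 0.1719, 0.2188, 0.1406], E[r] = 2.8750, γ^t·E[r] = 2.012500, running G = 5.137500
t=2: π = [0.1680, 0.1250, 0.1680, 0.1875, 0.2051, 0.1465], E[r] = 2.8984, γ^t·E[r] = 1.420234, running G = 6.557734
t=3: π = [0.1694, 0.1250, 0.1694, 0.1873, 0.2029, 0.1460], E[r] = 2.8987, γ^t·E[r] = 0.994248, running G = 7.551982
t=4: π = [0.1696, 0.1250, 0.1696, 0.1869, 0.2028, 0.1462], E[r] = 2.8988, γ^t·E[r] = 0.696003, running G = 8.247985
t=5: π = [0.1696, 0.1250, 0.1696, 0.1869, 0.2028, 0.1462], E[r] = 2.8988, γ^t·E[r] = 0.487209, running G = 8.735194
t=6: π = [0.1696, 0.1250, 0.1696, 0.1869, 0.2028, 0.1462], E[r] = 2.8988, γ^t·E[r] = 0.341046, running G = 9.076240
t=7: π = [0.1696, 0.1250, 0.1696, 0.1869, 0.2028, 0.1462], E[r] = 2.8988, γ^t·E[r] = 0.238732, running G = 9.314972

G = 9.3150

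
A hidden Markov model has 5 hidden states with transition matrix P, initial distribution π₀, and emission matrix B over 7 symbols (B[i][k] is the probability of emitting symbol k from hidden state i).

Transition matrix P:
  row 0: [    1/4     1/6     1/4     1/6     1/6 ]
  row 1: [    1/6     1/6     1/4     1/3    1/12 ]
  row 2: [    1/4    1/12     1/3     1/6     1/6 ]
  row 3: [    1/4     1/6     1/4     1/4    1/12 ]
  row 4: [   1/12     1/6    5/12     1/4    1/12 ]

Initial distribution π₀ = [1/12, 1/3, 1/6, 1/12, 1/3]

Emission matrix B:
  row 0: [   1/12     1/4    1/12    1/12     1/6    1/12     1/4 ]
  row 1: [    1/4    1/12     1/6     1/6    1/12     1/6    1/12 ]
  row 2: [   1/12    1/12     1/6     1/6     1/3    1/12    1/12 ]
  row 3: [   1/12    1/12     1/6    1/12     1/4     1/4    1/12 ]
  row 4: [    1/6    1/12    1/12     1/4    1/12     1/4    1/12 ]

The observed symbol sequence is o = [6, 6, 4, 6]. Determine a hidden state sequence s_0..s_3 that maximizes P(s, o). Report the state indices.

t=0: δ = [2.083e-02, 2.778e-02, 1.389e-02, 6.944e-03, 2.778e-02]  (obs o_0=6)
t=1: δ = [1.302e-03, 3.858e-04, 9.645e-04, 7.716e-04, 2.894e-04]  ψ = [0, 1, 4, 1, 0]  (obs o_1=6)
t=2: δ = [5.425e-05, 1.808e-05, 1.085e-04, 5.425e-05, 1.808e-05]  ψ = [0, 0, 0, 0, 0]  (obs o_2=4)
t=3: δ = [6.782e-06, 7.535e-07, 3.014e-06, 1.507e-06, 1.507e-06]  ψ = [2, 0, 2, 2, 2]  (obs o_3=6)
backtrack: best end state = 0; path = [0, 0, 2, 0]

path = [0, 0, 2, 0]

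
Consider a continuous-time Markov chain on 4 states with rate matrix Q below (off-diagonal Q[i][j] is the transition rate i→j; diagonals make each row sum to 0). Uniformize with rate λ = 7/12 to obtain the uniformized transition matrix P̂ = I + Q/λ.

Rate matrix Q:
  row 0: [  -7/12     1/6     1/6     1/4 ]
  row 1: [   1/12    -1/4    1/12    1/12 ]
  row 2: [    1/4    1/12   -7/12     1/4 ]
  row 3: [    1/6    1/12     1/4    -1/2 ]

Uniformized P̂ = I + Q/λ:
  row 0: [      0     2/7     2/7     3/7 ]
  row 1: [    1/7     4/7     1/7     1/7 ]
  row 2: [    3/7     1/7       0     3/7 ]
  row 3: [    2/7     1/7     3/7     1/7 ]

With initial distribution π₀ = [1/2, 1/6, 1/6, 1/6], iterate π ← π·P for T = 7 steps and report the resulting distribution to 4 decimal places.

t=0: π = [0.5000, 0.1667, 0.1667, 0.1667]
t=1: π = [0.1429, 0.2857, 0.2381, 0.3333]
t=2: π = [0.2381, 0.2857, 0.2245, 0.2517]
t=3: π = [0.2089, 0.2993, 0.2167, 0.2750]
t=4: π = [0.2142, 0.3010, 0.2203, 0.2645]
t=5: π = [0.2130, 0.3025, 0.2175, 0.2670]
t=6: π = [0.2127, 0.3029, 0.2185, 0.2659]
t=7: π = [0.2129, 0.3031, 0.2180, 0.2661]

π = [0.2129, 0.3031, 0.2180, 0.2661]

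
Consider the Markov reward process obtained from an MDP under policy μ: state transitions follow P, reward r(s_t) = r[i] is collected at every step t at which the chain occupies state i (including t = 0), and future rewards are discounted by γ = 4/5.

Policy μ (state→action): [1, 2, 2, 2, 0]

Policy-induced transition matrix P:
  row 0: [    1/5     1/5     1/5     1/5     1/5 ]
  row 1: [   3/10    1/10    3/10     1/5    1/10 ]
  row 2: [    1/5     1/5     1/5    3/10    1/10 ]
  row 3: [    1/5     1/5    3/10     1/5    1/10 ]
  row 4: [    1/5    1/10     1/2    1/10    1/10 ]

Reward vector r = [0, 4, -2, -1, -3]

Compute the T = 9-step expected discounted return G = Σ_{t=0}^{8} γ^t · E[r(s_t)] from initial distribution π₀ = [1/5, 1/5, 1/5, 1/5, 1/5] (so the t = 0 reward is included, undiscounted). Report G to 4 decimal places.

t=0: π = [0.2000, 0.2000, 0.2000, 0.2000, 0.2000], E[r] = -0.4000, γ^t·E[r] = -0.400000, running G = -0.400000
t=1: π = [0.2200, 0.1600, 0.3000, 0.2000, 0.1200], E[r] = -0.5200, γ^t·E[r] = -0.416000, running G = -0.816000
t=2: π = [0.2160, 0.1720, 0.2720, 0.2180, 0.1220], E[r] = -0.4400, γ^t·E[r] = -0.281600, running G = -1.097600
t=3: π = [0.2172, 0.1706, 0.2756, 0.2150, 0.1216], E[r] = -0.4486, γ^t·E[r] = -0.229683, running G = -1.327283
t=4: π = [0.2171, 0.1708, 0.2750, 0.2154, 0.1217], E[r] = -0.4475, γ^t·E[r] = -0.183304, running G = -1.510587
t=5: π = [0.2171, 0.1708, 0.2751, 0.2153, 0.1217], E[r] = -0.4477, γ^t·E[r] = -0.146708, running G = -1.657296
t=6: π = [0.2171, 0.1708, 0.2751, 0.2153, 0.1217], E[r] = -0.4477, γ^t·E[r] = -0.117359, running G = -1.774655
t=7: π = [0.2171, 0.1708, 0.2751, 0.2153, 0.1217], E[r] = -0.4477, γ^t·E[r] = -0.093888, running G = -1.868542
t=8: π = [0.2171, 0.1708, 0.2751, 0.2153, 0.1217], E[r] = -0.4477, γ^t·E[r] = -0.075110, running G = -1.943653

G = -1.9437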